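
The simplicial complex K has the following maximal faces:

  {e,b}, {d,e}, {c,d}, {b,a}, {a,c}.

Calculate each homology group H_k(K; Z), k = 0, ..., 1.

H_0 ≅ Z,  H_1 ≅ Z.

Take the total order a < b < c < d < e on the vertex set. Then K (dimension 1) consists of the simplices:

  0-simplices (5): a, b, c, d, e
  1-simplices (5): ab, ac, be, cd, de

so the chain groups are C_0 ≅ Z^5, C_1 ≅ Z^5.

Boundary ∂_1: C_1 → C_0 sends each edge [p,q] (with p < q) to q − p.
The 5×5 boundary matrix has rank 4 and Smith normal form diag(1,1,1,1).

Reading off H_k = ker ∂_k / im ∂_{k+1}:

  H_0: rank C_0 − rank ∂_1 = 5 − 4 = 1, and the invariant factors of ∂_1 are all 1, so H_0 = Z.
  H_1: rank ker ∂_1 − rank ∂_2 = (5 − 4) − 0 = 1, and there is no ∂_2, so H_1 = Z.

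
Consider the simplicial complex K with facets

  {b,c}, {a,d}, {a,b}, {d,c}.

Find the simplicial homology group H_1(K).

H_1 = Z.

Take the total order a < b < c < d on the vertex set. Then K (dimension 1) consists of the simplices:

  0-simplices (4): a, b, c, d
  1-simplices (4): ab, ad, bc, cd

Hence C_0 ≅ Z^4, C_1 ≅ Z^4.

∂_1: C_1 → C_0 is given by ∂[p,q] = [q] − [p].
As a 4×4 matrix over Z this has rank 3, with invariant factors (1,1,1).

Now H_k = ker ∂_k / im ∂_{k+1}, so:

  H_1: rank ker ∂_1 − rank ∂_2 = (4 − 3) − 0 = 1, and there is no ∂_2, so H_1 ≅ Z.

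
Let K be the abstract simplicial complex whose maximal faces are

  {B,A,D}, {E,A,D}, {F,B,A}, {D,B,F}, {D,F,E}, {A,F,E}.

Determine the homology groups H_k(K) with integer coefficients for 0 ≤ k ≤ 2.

H_0 ≅ Z,  H_1 = 0,  H_2 ≅ Z.

Take the total order A < B < D < E < F on the vertex set. Then K (dimension 2) consists of the simplices:

  0-simplices (5): A, B, D, E, F
  1-simplices (9): AB, AD, AE, AF, BD, BF, DE, DF, EF
  2-simplices (6): ABD, ABF, ADE, AEF, BDF, DEF

Hence C_0 ≅ Z^5, C_1 ≅ Z^9, C_2 ≅ Z^6.

Boundary ∂_1: C_1 → C_0 sends each edge [p,q] (with p < q) to q − p.
As a 5×9 matrix over Z this has rank 4, with invariant factors (1,1,1,1).

∂_2: C_2 → C_1 acts by ∂[p,q,r] = [q,r] − [p,r] + [p,q]. For instance
  ∂ADE = DE − AE + AD,
  ∂ABF = BF − AF + AB.
This gives a 9×6 integer matrix of rank 5; reducing to Smith normal form yields diagonal entries (1,1,1,1,1).

Now H_k = ker ∂_k / im ∂_{k+1}, so:

  H_0: rank C_0 − rank ∂_1 = 5 − 4 = 1, and the invariant factors of ∂_1 are all 1, so H_0 ≅ Z.
  H_1: rank ker ∂_1 − rank ∂_2 = (9 − 4) − 5 = 0, and the invariant factors of ∂_2 are all 1, so H_1 ≅ 0.
  H_2: rank ker ∂_2 − rank ∂_3 = (6 − 5) − 0 = 1, and there is no ∂_3, so H_2 ≅ Z.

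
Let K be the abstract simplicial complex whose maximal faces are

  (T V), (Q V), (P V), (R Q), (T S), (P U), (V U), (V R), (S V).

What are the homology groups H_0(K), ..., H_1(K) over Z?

H_0 ≅ Z,  H_1 ≅ Z^3.

We work with the vertex ordering P < Q < R < S < T < U < V. The simplices of K, each written with vertices in increasing order, are:

  0-simplices (7): P, Q, R, S, T, U, V
  1-simplices (9): PU, PV, QR, QV, RV, ST, SV, TV, UV

so the chain groups are C_0 ≅ Z^7, C_1 ≅ Z^9.

∂_1: C_1 → C_0 sends each edge [p,q] (with p < q) to q − p.
The 7×9 boundary matrix has rank 6 and Smith normal form diag(1,1,1,1,1,1).

Reading off H_k = ker ∂_k / im ∂_{k+1}:

  H_0: rank C_0 − rank ∂_1 = 7 − 6 = 1, and the invariant factors of ∂_1 are all 1, so H_0 ≅ Z.
  H_1: rank ker ∂_1 − rank ∂_2 = (9 − 6) − 0 = 3, and there is no ∂_2, so H_1 ≅ Z^3.

As a check, the Euler characteristic is 7 − 9 = -2, which agrees with 1 − 3 = -2.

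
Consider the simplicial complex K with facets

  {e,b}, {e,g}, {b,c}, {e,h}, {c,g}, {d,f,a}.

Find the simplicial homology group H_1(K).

We work with the vertex ordering a < b < c < d < e < f < g < h. The simplices of K, each written with vertices in increasing order, are:

  0-simplices (8): a, b, c, d, e, f, g, h
  1-simplices (8): ad, af, bc, be, cg, df, eg, eh
  2-simplices (1): adf

giving chain groups C_0 ≅ Z^8, C_1 ≅ Z^8, C_2 ≅ Z^1.

∂_1: C_1 → C_0 maps an edge to its endpoints' difference, ∂[p,q] = q − p. For instance
  ∂cg = g − c.
This gives a 8×8 integer matrix of rank 6; reducing to Smith normal form yields diagonal entries (1,1,1,1,1,1).

The boundary map ∂_2: C_2 → C_1 maps a triangle to the signed sum of its edges. For instance
  ∂adf = df − af + ad.
The resulting 8×1 matrix has rank 1, and its Smith normal form has invariant factors (1).

From H_k ≅ ker(∂_k) / im(∂_{k+1}) we obtain:

  H_1: rank ker ∂_1 − rank ∂_2 = (8 − 6) − 1 = 1, and the invariant factors of ∂_2 are all 1, so H_1 = Z.

H_1 = Z.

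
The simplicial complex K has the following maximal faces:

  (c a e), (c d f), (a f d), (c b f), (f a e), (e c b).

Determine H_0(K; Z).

H_0 = Z.

Take the total order a < b < c < d < e < f on the vertex set. Then K (dimension 2) consists of the simplices:

  0-simplices (6): a, b, c, d, e, f
  1-simplices (12): ac, ad, ae, af, bc, be, bf, cd, ce, cf, df, ef
  2-simplices (6): ace, adf, aef, bce, bcf, cdf

giving chain groups C_0 ≅ Z^6, C_1 ≅ Z^12, C_2 ≅ Z^6.

The boundary map ∂_1: C_1 → C_0 maps an edge to its endpoints' difference, ∂[p,q] = q − p.
This gives a 6×12 integer matrix of rank 5; reducing to Smith normal form yields diagonal entries (1,1,1,1,1).

Boundary ∂_2: C_2 → C_1 maps a triangle to the signed sum of its edges. For instance
  ∂ace = ce − ae + ac,
  ∂adf = df − af + ad.
This gives a 12×6 integer matrix of rank 6; reducing to Smith normal form yields diagonal entries (1,1,1,1,1,1).

From H_k ≅ ker(∂_k) / im(∂_{k+1}) we obtain:

  H_0: rank C_0 − rank ∂_1 = 6 − 5 = 1, and the invariant factors of ∂_1 are all 1, so H_0 ≅ Z.

(K is a triangulation of the cylinder S^1 x I.)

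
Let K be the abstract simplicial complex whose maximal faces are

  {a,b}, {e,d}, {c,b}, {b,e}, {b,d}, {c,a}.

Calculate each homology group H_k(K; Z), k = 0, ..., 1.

Fix the vertex order a < b < c < d < e and write every simplex with vertices in increasing order. Then dim K = 1 and the simplices of K are:

  0-simplices (5): a, b, c, d, e
  1-simplices (6): ab, ac, bc, bd, be, de

giving chain groups C_0 ≅ Z^5, C_1 ≅ Z^6.

∂_1: C_1 → C_0 is given by ∂[p,q] = [q] − [p]. For instance
  ∂ab = b − a.
The resulting 5×6 matrix has rank 4, and its Smith normal form has invariant factors (1,1,1,1).

Computing H_k = (kernel of ∂_k) / (image of ∂_{k+1}):

  H_0: rank C_0 − rank ∂_1 = 5 − 4 = 1, and the invariant factors of ∂_1 are all 1, so H_0 = Z.
  H_1: rank ker ∂_1 − rank ∂_2 = (6 − 4) − 0 = 2, and there is no ∂_2, so H_1 = Z^2.

(K is a triangulation of a wedge of 2 circles.)

H_0 ≅ Z,  H_1 ≅ Z^2.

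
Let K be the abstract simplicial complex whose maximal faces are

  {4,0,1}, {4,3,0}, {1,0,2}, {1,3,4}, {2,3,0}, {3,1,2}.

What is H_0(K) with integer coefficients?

H_0 = Z.

K has 5 vertices, 9 edges, 6 triangles.
rank ∂_0 = 0, rank ∂_1 = 4 ⇒ b_0 = 5 − 0 − 4 = 1; all invariant factors of ∂_1 are 1 so no torsion. So H_0 ≅ Z.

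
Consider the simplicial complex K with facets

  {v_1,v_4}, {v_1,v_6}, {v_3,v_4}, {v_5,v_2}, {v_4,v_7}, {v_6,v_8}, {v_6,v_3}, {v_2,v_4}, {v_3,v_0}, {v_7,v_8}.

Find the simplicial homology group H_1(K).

Order the vertices as v_0 < v_1 < v_2 < v_3 < v_4 < v_5 < v_6 < v_7 < v_8. Listing each simplex with vertices in this order, K has dimension 1 with simplices:

  0-simplices (9): [v_0], [v_1], [v_2], [v_3], [v_4], [v_5], [v_6], [v_7], [v_8]
  1-simplices (10): [v_0,v_3], [v_1,v_4], [v_1,v_6], [v_2,v_4], [v_2,v_5], [v_3,v_4], [v_3,v_6], [v_4,v_7], [v_6,v_8], [v_7,v_8]

giving chain groups C_0 ≅ Z^9, C_1 ≅ Z^10.

∂_1: C_1 → C_0 sends each edge [p,q] (with p < q) to q − p. For instance
  ∂[v_3,v_4] = [v_4] − [v_3].
The 9×10 boundary matrix has rank 8 and Smith normal form diag(1,1,1,1,1,1,1,1).

From H_k ≅ ker(∂_k) / im(∂_{k+1}) we obtain:

  H_1: rank ker ∂_1 − rank ∂_2 = (10 − 8) − 0 = 2, and there is no ∂_2, so H_1 = Z^2.

H_1 ≅ Z^2.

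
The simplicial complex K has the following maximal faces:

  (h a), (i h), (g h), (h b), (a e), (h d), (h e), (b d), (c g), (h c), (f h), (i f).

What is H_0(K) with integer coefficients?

H_0 ≅ Z.

Fix the vertex order a < b < c < d < e < f < g < h < i and write every simplex with vertices in increasing order. Then dim K = 1 and the simplices of K are:

  0-simplices (9): a, b, c, d, e, f, g, h, i
  1-simplices (12): ae, ah, bd, bh, cg, ch, dh, eh, fh, fi, gh, hi

Hence C_0 ≅ Z^9, C_1 ≅ Z^12.

Boundary ∂_1: C_1 → C_0 sends each edge [p,q] (with p < q) to q − p.
The 9×12 boundary matrix has rank 8 and Smith normal form diag(1,1,1,1,1,1,1,1).

From H_k ≅ ker(∂_k) / im(∂_{k+1}) we obtain:

  H_0: rank C_0 − rank ∂_1 = 9 − 8 = 1, and the invariant factors of ∂_1 are all 1, so H_0 ≅ Z.

(K is a triangulation of a wedge of 4 circles.)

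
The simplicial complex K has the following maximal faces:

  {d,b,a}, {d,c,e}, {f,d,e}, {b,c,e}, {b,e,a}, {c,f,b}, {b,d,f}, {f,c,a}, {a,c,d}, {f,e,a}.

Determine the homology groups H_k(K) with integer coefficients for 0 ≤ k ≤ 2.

Take the total order a < b < c < d < e < f on the vertex set. Then K (dimension 2) consists of the simplices:

  0-simplices (6): a, b, c, d, e, f
  1-simplices (15): ab, ac, ad, ae, af, bc, bd, be, bf, cd, ce, cf, de, df, ef
  2-simplices (10): abd, abe, acd, acf, aef, bce, bcf, bdf, cde, def

Hence C_0 ≅ Z^6, C_1 ≅ Z^15, C_2 ≅ Z^10.

Boundary ∂_1: C_1 → C_0 sends each edge [p,q] (with p < q) to q − p. For instance
  ∂ae = e − a.
As a 6×15 matrix over Z this has rank 5, with invariant factors (1,1,1,1,1).

∂_2: C_2 → C_1 sends each 2-simplex [p,q,r] to [q,r] − [p,r] + [p,q]. For instance
  ∂abe = be − ae + ab,
  ∂cde = de − ce + cd.
The resulting 15×10 matrix has rank 10, and its Smith normal form has invariant factors (1,1,1,1,1,1,1,1,1,2).

From H_k ≅ ker(∂_k) / im(∂_{k+1}) we obtain:

  H_0: rank C_0 − rank ∂_1 = 6 − 5 = 1, and the invariant factors of ∂_1 are all 1, so H_0 ≅ Z.
  H_1: rank ker ∂_1 − rank ∂_2 = (15 − 5) − 10 = 0, and ∂_2 has invariant factor 2 > 1, so H_1 ≅ Z/2.
  H_2: rank ker ∂_2 − rank ∂_3 = (10 − 10) − 0 = 0, and there is no ∂_3, so H_2 ≅ 0.

H_0 ≅ Z,  H_1 ≅ Z/2,  H_2 = 0.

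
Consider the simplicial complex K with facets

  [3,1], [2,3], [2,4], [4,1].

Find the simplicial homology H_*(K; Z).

Take the total order 1 < 2 < 3 < 4 on the vertex set. Then K (dimension 1) consists of the simplices:

  0-simplices (4): [1], [2], [3], [4]
  1-simplices (4): [1,3], [1,4], [2,3], [2,4]

Hence C_0 ≅ Z^4, C_1 ≅ Z^4.

∂_1: C_1 → C_0 sends each edge [p,q] (with p < q) to q − p.
As a 4×4 matrix over Z this has rank 3, with invariant factors (1,1,1).

Now H_k = ker ∂_k / im ∂_{k+1}, so:

  H_0: rank C_0 − rank ∂_1 = 4 − 3 = 1, and the invariant factors of ∂_1 are all 1, so H_0 ≅ Z.
  H_1: rank ker ∂_1 − rank ∂_2 = (4 − 3) − 0 = 1, and there is no ∂_2, so H_1 ≅ Z.

As a check, the Euler characteristic is 4 − 4 = 0, which agrees with 1 − 1 = 0.

H_0 = Z,  H_1 = Z.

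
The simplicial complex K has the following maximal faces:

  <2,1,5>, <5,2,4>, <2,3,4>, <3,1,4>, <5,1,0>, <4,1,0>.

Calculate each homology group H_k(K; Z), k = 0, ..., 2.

K has 6 vertices, 12 edges, 6 triangles.
rank ∂_0 = 0, rank ∂_1 = 5 ⇒ b_0 = 6 − 0 − 5 = 1; all invariant factors of ∂_1 are 1 so no torsion. So H_0 ≅ Z.
rank ∂_1 = 5, rank ∂_2 = 6 ⇒ b_1 = 12 − 5 − 6 = 1; all invariant factors of ∂_2 are 1 so no torsion. So H_1 ≅ Z.
rank ∂_2 = 6, rank ∂_3 = 0 ⇒ b_2 = 6 − 6 − 0 = 0. So H_2 ≅ 0.

H_0 = Z,  H_1 = Z,  H_2 = 0.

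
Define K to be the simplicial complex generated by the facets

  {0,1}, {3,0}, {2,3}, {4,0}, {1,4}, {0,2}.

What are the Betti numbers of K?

b_0 = 1, b_1 = 2.

We work with the vertex ordering 0 < 1 < 2 < 3 < 4. The simplices of K, each written with vertices in increasing order, are:

  0-simplices (5): [0], [1], [2], [3], [4]
  1-simplices (6): [0,1], [0,2], [0,3], [0,4], [1,4], [2,3]

so the chain groups are C_0 ≅ Z^5, C_1 ≅ Z^6.

The boundary map ∂_1: C_1 → C_0 sends each edge [p,q] (with p < q) to q − p. For instance
  ∂[0,4] = [4] − [0].
As a 5×6 matrix over Z this has rank 4, with invariant factors (1,1,1,1).

From H_k ≅ ker(∂_k) / im(∂_{k+1}) we obtain:

  H_0: rank C_0 − rank ∂_1 = 5 − 4 = 1, and the invariant factors of ∂_1 are all 1, so H_0 = Z.
  H_1: rank ker ∂_1 − rank ∂_2 = (6 − 4) − 0 = 2, and there is no ∂_2, so H_1 = Z^2.

Hence the Betti numbers are b_0 = 1, b_1 = 2.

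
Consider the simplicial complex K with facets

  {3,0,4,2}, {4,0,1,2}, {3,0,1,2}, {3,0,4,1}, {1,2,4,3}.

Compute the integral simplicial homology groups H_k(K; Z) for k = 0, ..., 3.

Take the total order 0 < 1 < 2 < 3 < 4 on the vertex set. Then K (dimension 3) consists of the simplices:

  0-simplices (5): [0], [1], [2], [3], [4]
  1-simplices (10): [0,1], [0,2], [0,3], [0,4], [1,2], [1,3], [1,4], [2,3], [2,4], [3,4]
  2-simplices (10): [0,1,2], [0,1,3], [0,1,4], [0,2,3], [0,2,4], [0,3,4], [1,2,3], [1,2,4], [1,3,4], [2,3,4]
  3-simplices (5): [0,1,2,3], [0,1,2,4], [0,1,3,4], [0,2,3,4], [1,2,3,4]

so the chain groups are C_0 ≅ Z^5, C_1 ≅ Z^10, C_2 ≅ Z^10, C_3 ≅ Z^5.

Boundary ∂_1: C_1 → C_0 sends each edge [p,q] (with p < q) to q − p.
The resulting 5×10 matrix has rank 4, and its Smith normal form has invariant factors (1,1,1,1).

Boundary ∂_2: C_2 → C_1 acts by ∂[p,q,r] = [q,r] − [p,r] + [p,q]. For instance
  ∂[1,3,4] = [3,4] − [1,4] + [1,3],
  ∂[0,2,4] = [2,4] − [0,4] + [0,2].
The resulting 10×10 matrix has rank 6, and its Smith normal form has invariant factors (1,1,1,1,1,1).

∂_3: C_3 → C_2 sends each 3-simplex σ to the alternating sum Σ_i (−1)^i (σ with its i-th vertex removed). For instance
  ∂[0,2,3,4] = [2,3,4] − [0,3,4] + [0,2,4] − [0,2,3],
  ∂[1,2,3,4] = [2,3,4] − [1,3,4] + [1,2,4] − [1,2,3].
The resulting 10×5 matrix has rank 4, and its Smith normal form has invariant factors (1,1,1,1).

From H_k ≅ ker(∂_k) / im(∂_{k+1}) we obtain:

  H_0: rank C_0 − rank ∂_1 = 5 − 4 = 1, and the invariant factors of ∂_1 are all 1, so H_0 ≅ Z.
  H_1: rank ker ∂_1 − rank ∂_2 = (10 − 4) − 6 = 0, and the invariant factors of ∂_2 are all 1, so H_1 ≅ 0.
  H_2: rank ker ∂_2 − rank ∂_3 = (10 − 6) − 4 = 0, and the invariant factors of ∂_3 are all 1, so H_2 ≅ 0.
  H_3: rank ker ∂_3 − rank ∂_4 = (5 − 4) − 0 = 1, and there is no ∂_4, so H_3 ≅ Z.

H_0 = Z,  H_1 = 0,  H_2 = 0,  H_3 = Z.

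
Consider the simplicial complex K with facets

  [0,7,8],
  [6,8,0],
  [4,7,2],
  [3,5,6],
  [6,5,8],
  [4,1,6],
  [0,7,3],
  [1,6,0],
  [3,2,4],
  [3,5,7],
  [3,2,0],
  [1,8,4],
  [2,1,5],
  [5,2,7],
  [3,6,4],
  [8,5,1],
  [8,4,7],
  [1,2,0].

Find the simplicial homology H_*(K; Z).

Fix the vertex order 0 < 1 < 2 < 3 < 4 < 5 < 6 < 7 < 8 and write every simplex with vertices in increasing order. Then dim K = 2 and the simplices of K are:

  0-simplices (9): [0], [1], [2], [3], [4], [5], [6], [7], [8]
  1-simplices (27): (27 of them)
  2-simplices (18): [0,1,2], [0,1,6], [0,2,3], [0,3,7], [0,6,8], [0,7,8], [1,2,5], [1,4,6], [1,4,8], [1,5,8], [2,3,4], [2,4,7], [2,5,7], [3,4,6], [3,5,6], [3,5,7], [4,7,8], [5,6,8]

so the chain groups are C_0 ≅ Z^9, C_1 ≅ Z^27, C_2 ≅ Z^18.

∂_1: C_1 → C_0 is given by ∂[p,q] = [q] − [p]. For instance
  ∂[0,6] = [6] − [0].
The resulting 9×27 matrix has rank 8, and its Smith normal form has invariant factors (1,1,1,1,1,1,1,1).

The boundary map ∂_2: C_2 → C_1 sends each 2-simplex [p,q,r] to [q,r] − [p,r] + [p,q]. For instance
  ∂[2,5,7] = [5,7] − [2,7] + [2,5],
  ∂[2,3,4] = [3,4] − [2,4] + [2,3].
This gives a 27×18 integer matrix of rank 18; reducing to Smith normal form yields diagonal entries (1,1,1,1,1,1,1,1,1,1,1,1,1,1,1,1,1,2).

Now H_k = ker ∂_k / im ∂_{k+1}, so:

  H_0: rank C_0 − rank ∂_1 = 9 − 8 = 1, and the invariant factors of ∂_1 are all 1, so H_0 = Z.
  H_1: rank ker ∂_1 − rank ∂_2 = (27 − 8) − 18 = 1, and ∂_2 has invariant factor 2 > 1, so H_1 = Z ⊕ Z/2Z.
  H_2: rank ker ∂_2 − rank ∂_3 = (18 − 18) − 0 = 0, and there is no ∂_3, so H_2 = 0.

(K is a triangulation of the Klein bottle.)

H_0 ≅ Z,  H_1 ≅ Z ⊕ Z/2Z,  H_2 = 0.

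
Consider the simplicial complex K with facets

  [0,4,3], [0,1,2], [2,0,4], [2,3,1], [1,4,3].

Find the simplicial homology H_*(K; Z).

Take the total order 0 < 1 < 2 < 3 < 4 on the vertex set. Then K (dimension 2) consists of the simplices:

  0-simplices (5): [0], [1], [2], [3], [4]
  1-simplices (10): [0,1], [0,2], [0,3], [0,4], [1,2], [1,3], [1,4], [2,3], [2,4], [3,4]
  2-simplices (5): [0,1,2], [0,2,4], [0,3,4], [1,2,3], [1,3,4]

so the chain groups are C_0 ≅ Z^5, C_1 ≅ Z^10, C_2 ≅ Z^5.

The boundary map ∂_1: C_1 → C_0 sends each edge [p,q] (with p < q) to q − p. For instance
  ∂[0,1] = [1] − [0].
As a 5×10 matrix over Z this has rank 4, with invariant factors (1,1,1,1).

Boundary ∂_2: C_2 → C_1 acts by ∂[p,q,r] = [q,r] − [p,r] + [p,q]. For instance
  ∂[1,3,4] = [3,4] − [1,4] + [1,3],
  ∂[0,1,2] = [1,2] − [0,2] + [0,1].
This gives a 10×5 integer matrix of rank 5; reducing to Smith normal form yields diagonal entries (1,1,1,1,1).

Reading off H_k = ker ∂_k / im ∂_{k+1}:

  H_0: rank C_0 − rank ∂_1 = 5 − 4 = 1, and the invariant factors of ∂_1 are all 1, so H_0 ≅ Z.
  H_1: rank ker ∂_1 − rank ∂_2 = (10 − 4) − 5 = 1, and the invariant factors of ∂_2 are all 1, so H_1 ≅ Z.
  H_2: rank ker ∂_2 − rank ∂_3 = (5 − 5) − 0 = 0, and there is no ∂_3, so H_2 ≅ 0.

As a check, the Euler characteristic is 5 − 10 + 5 = 0, which agrees with 1 − 1 + 0 = 0.
(K is a triangulation of the Möbius band.)

H_0 = Z,  H_1 = Z,  H_2 = 0.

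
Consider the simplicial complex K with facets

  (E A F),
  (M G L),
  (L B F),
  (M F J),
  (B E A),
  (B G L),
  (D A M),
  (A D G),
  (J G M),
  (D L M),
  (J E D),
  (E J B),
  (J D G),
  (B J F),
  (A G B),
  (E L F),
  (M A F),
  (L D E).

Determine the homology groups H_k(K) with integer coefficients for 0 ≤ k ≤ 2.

H_0 ≅ Z,  H_1 ≅ Z × Z/2,  H_2 = 0.

We work with the vertex ordering A < B < D < E < F < G < J < L < M. The simplices of K, each written with vertices in increasing order, are:

  0-simplices (9): A, B, D, E, F, G, J, L, M
  1-simplices (27): AB, AD, AE, AF, AG, AM, BE, BF, BG, BJ, BL, DE, DG, DJ, DL, DM, EF, EJ, EL, FJ, FL, FM, GJ, GL, GM, JM, LM
  2-simplices (18): ABE, ABG, ADG, ADM, AEF, AFM, BEJ, BFJ, BFL, BGL, DEJ, DEL, DGJ, DLM, EFL, FJM, GJM, GLM

Hence C_0 ≅ Z^9, C_1 ≅ Z^27, C_2 ≅ Z^18.

∂_1: C_1 → C_0 sends each edge [p,q] (with p < q) to q − p.
This gives a 9×27 integer matrix of rank 8; reducing to Smith normal form yields diagonal entries (1,1,1,1,1,1,1,1).

The boundary map ∂_2: C_2 → C_1 acts by ∂[p,q,r] = [q,r] − [p,r] + [p,q]. For instance
  ∂BFJ = FJ − BJ + BF,
  ∂AFM = FM − AM + AF.
The 27×18 boundary matrix has rank 18 and Smith normal form diag(1,1,1,1,1,1,1,1,1,1,1,1,1,1,1,1,1,2).

Now H_k = ker ∂_k / im ∂_{k+1}, so:

  H_0: rank C_0 − rank ∂_1 = 9 − 8 = 1, and the invariant factors of ∂_1 are all 1, so H_0 = Z.
  H_1: rank ker ∂_1 − rank ∂_2 = (27 − 8) − 18 = 1, and ∂_2 has invariant factor 2 > 1, so H_1 = Z × Z/2.
  H_2: rank ker ∂_2 − rank ∂_3 = (18 − 18) − 0 = 0, and there is no ∂_3, so H_2 = 0.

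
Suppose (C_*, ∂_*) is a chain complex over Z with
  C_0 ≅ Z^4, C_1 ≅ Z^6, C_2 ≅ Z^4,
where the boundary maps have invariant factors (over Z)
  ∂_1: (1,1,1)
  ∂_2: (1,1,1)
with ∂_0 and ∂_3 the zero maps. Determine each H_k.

H_0 = Z,  H_1 = 0,  H_2 = Z.

H_0: b_0 = 4 − 0 − 3 = 1; torsion from ∂_1 factors > 1: none. So H_0 = Z.
H_1: b_1 = 6 − 3 − 3 = 0; torsion from ∂_2 factors > 1: none. So H_1 = 0.
H_2: b_2 = 4 − 3 − 0 = 1; torsion from ∂_3 factors > 1: none. So H_2 = Z.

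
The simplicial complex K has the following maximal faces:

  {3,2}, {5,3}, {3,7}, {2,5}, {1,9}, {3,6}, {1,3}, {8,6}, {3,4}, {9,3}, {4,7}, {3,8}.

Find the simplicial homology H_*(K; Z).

H_0 = Z,  H_1 = Z^4.

Take the total order 1 < 2 < 3 < 4 < 5 < 6 < 7 < 8 < 9 on the vertex set. Then K (dimension 1) consists of the simplices:

  0-simplices (9): [1], [2], [3], [4], [5], [6], [7], [8], [9]
  1-simplices (12): [1,3], [1,9], [2,3], [2,5], [3,4], [3,5], [3,6], [3,7], [3,8], [3,9], [4,7], [6,8]

giving chain groups C_0 ≅ Z^9, C_1 ≅ Z^12.

Boundary ∂_1: C_1 → C_0 is given by ∂[p,q] = [q] − [p].
The resulting 9×12 matrix has rank 8, and its Smith normal form has invariant factors (1,1,1,1,1,1,1,1).

From H_k ≅ ker(∂_k) / im(∂_{k+1}) we obtain:

  H_0: rank C_0 − rank ∂_1 = 9 − 8 = 1, and the invariant factors of ∂_1 are all 1, so H_0 = Z.
  H_1: rank ker ∂_1 − rank ∂_2 = (12 − 8) − 0 = 4, and there is no ∂_2, so H_1 = Z^4.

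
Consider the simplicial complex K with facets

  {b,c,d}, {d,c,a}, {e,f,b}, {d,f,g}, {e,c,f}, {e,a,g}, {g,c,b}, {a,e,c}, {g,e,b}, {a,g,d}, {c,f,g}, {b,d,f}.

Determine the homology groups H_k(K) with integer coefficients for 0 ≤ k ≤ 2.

Order the vertices as a < b < c < d < e < f < g. Listing each simplex with vertices in this order, K has dimension 2 with simplices:

  0-simplices (7): a, b, c, d, e, f, g
  1-simplices (18): ac, ad, ae, ag, bc, bd, be, bf, bg, cd, ce, cf, cg, df, dg, ef, eg, fg
  2-simplices (12): acd, ace, adg, aeg, bcd, bcg, bdf, bef, beg, cef, cfg, dfg

Hence C_0 ≅ Z^7, C_1 ≅ Z^18, C_2 ≅ Z^12.

Boundary ∂_1: C_1 → C_0 sends each edge [p,q] (with p < q) to q − p.
This gives a 7×18 integer matrix of rank 6; reducing to Smith normal form yields diagonal entries (1,1,1,1,1,1).

∂_2: C_2 → C_1 sends each 2-simplex [p,q,r] to [q,r] − [p,r] + [p,q]. For instance
  ∂adg = dg − ag + ad,
  ∂acd = cd − ad + ac.
The 18×12 boundary matrix has rank 12 and Smith normal form diag(1,1,1,1,1,1,1,1,1,1,1,2).

Computing H_k = (kernel of ∂_k) / (image of ∂_{k+1}):

  H_0: rank C_0 − rank ∂_1 = 7 − 6 = 1, and the invariant factors of ∂_1 are all 1, so H_0 = Z.
  H_1: rank ker ∂_1 − rank ∂_2 = (18 − 6) − 12 = 0, and ∂_2 has invariant factor 2 > 1, so H_1 = Z/2Z.
  H_2: rank ker ∂_2 − rank ∂_3 = (12 − 12) − 0 = 0, and there is no ∂_3, so H_2 = 0.

H_0 ≅ Z,  H_1 ≅ Z/2Z,  H_2 = 0.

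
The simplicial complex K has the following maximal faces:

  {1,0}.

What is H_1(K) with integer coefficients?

Take the total order 0 < 1 on the vertex set. Then K (dimension 1) consists of the simplices:

  0-simplices (2): [0], [1]
  1-simplices (1): [0,1]

so the chain groups are C_0 ≅ Z^2, C_1 ≅ Z^1.

Boundary ∂_1: C_1 → C_0 maps an edge to its endpoints' difference, ∂[p,q] = q − p. For instance
  ∂[0,1] = [1] − [0].
As a 2×1 matrix over Z this has rank 1, with invariant factors (1).

Now H_k = ker ∂_k / im ∂_{k+1}, so:

  H_1: rank ker ∂_1 − rank ∂_2 = (1 − 1) − 0 = 0, and there is no ∂_2, so H_1 = 0.

(K is a triangulation of the 1-simplex.)

H_1 ≅ 0.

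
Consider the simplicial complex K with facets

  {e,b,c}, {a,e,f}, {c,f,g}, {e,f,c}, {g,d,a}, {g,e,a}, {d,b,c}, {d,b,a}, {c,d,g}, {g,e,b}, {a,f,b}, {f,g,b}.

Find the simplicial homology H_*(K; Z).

We work with the vertex ordering a < b < c < d < e < f < g. The simplices of K, each written with vertices in increasing order, are:

  0-simplices (7): a, b, c, d, e, f, g
  1-simplices (18): ab, ad, ae, af, ag, bc, bd, be, bf, bg, cd, ce, cf, cg, dg, ef, eg, fg
  2-simplices (12): abd, abf, adg, aef, aeg, bcd, bce, beg, bfg, cdg, cef, cfg

Hence C_0 ≅ Z^7, C_1 ≅ Z^18, C_2 ≅ Z^12.

The boundary map ∂_1: C_1 → C_0 sends each edge [p,q] (with p < q) to q − p.
The resulting 7×18 matrix has rank 6, and its Smith normal form has invariant factors (1,1,1,1,1,1).

The boundary map ∂_2: C_2 → C_1 maps a triangle to the signed sum of its edges. For instance
  ∂bcd = cd − bd + bc,
  ∂cef = ef − cf + ce.
As a 18×12 matrix over Z this has rank 12, with invariant factors (1,1,1,1,1,1,1,1,1,1,1,2).

Now H_k = ker ∂_k / im ∂_{k+1}, so:

  H_0: rank C_0 − rank ∂_1 = 7 − 6 = 1, and the invariant factors of ∂_1 are all 1, so H_0 ≅ Z.
  H_1: rank ker ∂_1 − rank ∂_2 = (18 − 6) − 12 = 0, and ∂_2 has invariant factor 2 > 1, so H_1 ≅ Z/2.
  H_2: rank ker ∂_2 − rank ∂_3 = (12 − 12) − 0 = 0, and there is no ∂_3, so H_2 ≅ 0.

As a check, the Euler characteristic is 7 − 18 + 12 = 1, which agrees with 1 − 0 + 0 = 1.

H_0 ≅ Z,  H_1 ≅ Z/2,  H_2 = 0.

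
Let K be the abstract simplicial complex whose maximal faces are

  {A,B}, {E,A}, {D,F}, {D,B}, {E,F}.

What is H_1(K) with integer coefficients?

K has 5 vertices, 5 edges.
rank ∂_1 = 4, rank ∂_2 = 0 ⇒ b_1 = 5 − 4 − 0 = 1. So H_1 = Z.

H_1 ≅ Z.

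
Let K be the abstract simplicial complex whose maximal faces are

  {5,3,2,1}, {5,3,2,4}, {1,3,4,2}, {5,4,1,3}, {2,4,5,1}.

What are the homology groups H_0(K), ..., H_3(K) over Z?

H_0 ≅ Z,  H_1 = 0,  H_2 = 0,  H_3 ≅ Z.

Order the vertices as 1 < 2 < 3 < 4 < 5. Listing each simplex with vertices in this order, K has dimension 3 with simplices:

  0-simplices (5): [1], [2], [3], [4], [5]
  1-simplices (10): [1,2], [1,3], [1,4], [1,5], [2,3], [2,4], [2,5], [3,4], [3,5], [4,5]
  2-simplices (10): [1,2,3], [1,2,4], [1,2,5], [1,3,4], [1,3,5], [1,4,5], [2,3,4], [2,3,5], [2,4,5], [3,4,5]
  3-simplices (5): [1,2,3,4], [1,2,3,5], [1,2,4,5], [1,3,4,5], [2,3,4,5]

Hence C_0 ≅ Z^5, C_1 ≅ Z^10, C_2 ≅ Z^10, C_3 ≅ Z^5.

The boundary map ∂_1: C_1 → C_0 sends each edge [p,q] (with p < q) to q − p. For instance
  ∂[2,3] = [3] − [2].
As a 5×10 matrix over Z this has rank 4, with invariant factors (1,1,1,1).

∂_2: C_2 → C_1 sends each 2-simplex [p,q,r] to [q,r] − [p,r] + [p,q]. For instance
  ∂[1,2,5] = [2,5] − [1,5] + [1,2],
  ∂[1,2,4] = [2,4] − [1,4] + [1,2].
The resulting 10×10 matrix has rank 6, and its Smith normal form has invariant factors (1,1,1,1,1,1).

The boundary map ∂_3: C_3 → C_2 sends each 3-simplex σ to the alternating sum Σ_i (−1)^i (σ with its i-th vertex removed). For instance
  ∂[1,3,4,5] = [3,4,5] − [1,4,5] + [1,3,5] − [1,3,4],
  ∂[1,2,3,5] = [2,3,5] − [1,3,5] + [1,2,5] − [1,2,3].
This gives a 10×5 integer matrix of rank 4; reducing to Smith normal form yields diagonal entries (1,1,1,1).

Now H_k = ker ∂_k / im ∂_{k+1}, so:

  H_0: rank C_0 − rank ∂_1 = 5 − 4 = 1, and the invariant factors of ∂_1 are all 1, so H_0 ≅ Z.
  H_1: rank ker ∂_1 − rank ∂_2 = (10 − 4) − 6 = 0, and the invariant factors of ∂_2 are all 1, so H_1 ≅ 0.
  H_2: rank ker ∂_2 − rank ∂_3 = (10 − 6) − 4 = 0, and the invariant factors of ∂_3 are all 1, so H_2 ≅ 0.
  H_3: rank ker ∂_3 − rank ∂_4 = (5 − 4) − 0 = 1, and there is no ∂_4, so H_3 ≅ Z.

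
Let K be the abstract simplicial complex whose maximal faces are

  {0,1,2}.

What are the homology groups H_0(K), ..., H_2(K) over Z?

H_0 ≅ Z,  H_1 = 0,  H_2 = 0.

K has 3 vertices, 3 edges, 1 triangle.
rank ∂_0 = 0, rank ∂_1 = 2 ⇒ b_0 = 3 − 0 − 2 = 1; all invariant factors of ∂_1 are 1 so no torsion. So H_0 = Z.
rank ∂_1 = 2, rank ∂_2 = 1 ⇒ b_1 = 3 − 2 − 1 = 0; all invariant factors of ∂_2 are 1 so no torsion. So H_1 = 0.
rank ∂_2 = 1, rank ∂_3 = 0 ⇒ b_2 = 1 − 1 − 0 = 0. So H_2 = 0.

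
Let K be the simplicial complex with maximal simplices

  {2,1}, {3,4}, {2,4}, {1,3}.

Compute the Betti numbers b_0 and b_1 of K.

Fix the vertex order 1 < 2 < 3 < 4 and write every simplex with vertices in increasing order. Then dim K = 1 and the simplices of K are:

  0-simplices (4): [1], [2], [3], [4]
  1-simplices (4): [1,2], [1,3], [2,4], [3,4]

Hence C_0 ≅ Z^4, C_1 ≅ Z^4.

Boundary ∂_1: C_1 → C_0 maps an edge to its endpoints' difference, ∂[p,q] = q − p. For instance
  ∂[1,2] = [2] − [1].
This gives a 4×4 integer matrix of rank 3; reducing to Smith normal form yields diagonal entries (1,1,1).

From H_k ≅ ker(∂_k) / im(∂_{k+1}) we obtain:

  H_0: rank C_0 − rank ∂_1 = 4 − 3 = 1, and the invariant factors of ∂_1 are all 1, so H_0 = Z.
  H_1: rank ker ∂_1 − rank ∂_2 = (4 − 3) − 0 = 1, and there is no ∂_2, so H_1 = Z.

As a check, the Euler characteristic is 4 − 4 = 0, which agrees with 1 − 1 = 0.

Hence the Betti numbers are b_0 = 1, b_1 = 1.

b_0 = 1, b_1 = 1.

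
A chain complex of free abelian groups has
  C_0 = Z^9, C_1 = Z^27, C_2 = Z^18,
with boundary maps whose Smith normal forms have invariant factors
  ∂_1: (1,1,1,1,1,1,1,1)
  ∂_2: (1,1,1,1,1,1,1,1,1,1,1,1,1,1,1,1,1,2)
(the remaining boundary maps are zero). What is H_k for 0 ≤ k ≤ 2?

H_0: b_0 = 9 − 0 − 8 = 1; torsion from ∂_1 factors > 1: none. So H_0 ≅ Z.
H_1: b_1 = 27 − 8 − 18 = 1; torsion from ∂_2 factors > 1: [2]. So H_1 ≅ Z × Z/2.
H_2: b_2 = 18 − 18 − 0 = 0; torsion from ∂_3 factors > 1: none. So H_2 ≅ 0.

H_0 ≅ Z,  H_1 ≅ Z × Z/2,  H_2 = 0.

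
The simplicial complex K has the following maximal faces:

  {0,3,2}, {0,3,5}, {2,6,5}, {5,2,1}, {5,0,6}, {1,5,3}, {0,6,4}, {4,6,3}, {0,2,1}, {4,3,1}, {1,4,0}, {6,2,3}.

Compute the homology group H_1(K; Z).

H_1 = Z/2Z.

Take the total order 0 < 1 < 2 < 3 < 4 < 5 < 6 on the vertex set. Then K (dimension 2) consists of the simplices:

  0-simplices (7): [0], [1], [2], [3], [4], [5], [6]
  1-simplices (18): [0,1], [0,2], [0,3], [0,4], [0,5], [0,6], [1,2], [1,3], [1,4], [1,5], [2,3], [2,5], [2,6], [3,4], [3,5], [3,6], [4,6], [5,6]
  2-simplices (12): [0,1,2], [0,1,4], [0,2,3], [0,3,5], [0,4,6], [0,5,6], [1,2,5], [1,3,4], [1,3,5], [2,3,6], [2,5,6], [3,4,6]

giving chain groups C_0 ≅ Z^7, C_1 ≅ Z^18, C_2 ≅ Z^12.

Boundary ∂_1: C_1 → C_0 is given by ∂[p,q] = [q] − [p]. For instance
  ∂[0,6] = [6] − [0].
As a 7×18 matrix over Z this has rank 6, with invariant factors (1,1,1,1,1,1).

Boundary ∂_2: C_2 → C_1 sends each 2-simplex [p,q,r] to [q,r] − [p,r] + [p,q]. For instance
  ∂[3,4,6] = [4,6] − [3,6] + [3,4],
  ∂[0,2,3] = [2,3] − [0,3] + [0,2].
The resulting 18×12 matrix has rank 12, and its Smith normal form has invariant factors (1,1,1,1,1,1,1,1,1,1,1,2).

From H_k ≅ ker(∂_k) / im(∂_{k+1}) we obtain:

  H_1: rank ker ∂_1 − rank ∂_2 = (18 − 6) − 12 = 0, and ∂_2 has invariant factor 2 > 1, so H_1 = Z/2Z.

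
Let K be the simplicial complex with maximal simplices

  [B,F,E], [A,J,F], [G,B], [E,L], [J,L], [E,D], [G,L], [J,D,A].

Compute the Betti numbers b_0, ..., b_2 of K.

b_0 = 1, b_1 = 3, b_2 = 0.

K has 8 vertices, 13 edges, 3 triangles.
rank ∂_0 = 0, rank ∂_1 = 7 ⇒ b_0 = 8 − 0 − 7 = 1; all invariant factors of ∂_1 are 1 so no torsion. So H_0 ≅ Z.
rank ∂_1 = 7, rank ∂_2 = 3 ⇒ b_1 = 13 − 7 − 3 = 3; all invariant factors of ∂_2 are 1 so no torsion. So H_1 ≅ Z^3.
rank ∂_2 = 3, rank ∂_3 = 0 ⇒ b_2 = 3 − 3 − 0 = 0. So H_2 ≅ 0.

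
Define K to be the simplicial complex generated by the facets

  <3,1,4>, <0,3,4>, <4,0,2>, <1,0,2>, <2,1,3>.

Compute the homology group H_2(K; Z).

H_2 ≅ 0.

K has 5 vertices, 10 edges, 5 triangles.
rank ∂_2 = 5, rank ∂_3 = 0 ⇒ b_2 = 5 − 5 − 0 = 0. So H_2 = 0.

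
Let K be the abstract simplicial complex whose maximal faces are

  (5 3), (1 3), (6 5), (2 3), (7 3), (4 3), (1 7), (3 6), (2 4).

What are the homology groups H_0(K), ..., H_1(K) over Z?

Fix the vertex order 1 < 2 < 3 < 4 < 5 < 6 < 7 and write every simplex with vertices in increasing order. Then dim K = 1 and the simplices of K are:

  0-simplices (7): [1], [2], [3], [4], [5], [6], [7]
  1-simplices (9): [1,3], [1,7], [2,3], [2,4], [3,4], [3,5], [3,6], [3,7], [5,6]

giving chain groups C_0 ≅ Z^7, C_1 ≅ Z^9.

Boundary ∂_1: C_1 → C_0 is given by ∂[p,q] = [q] − [p].
This gives a 7×9 integer matrix of rank 6; reducing to Smith normal form yields diagonal entries (1,1,1,1,1,1).

Reading off H_k = ker ∂_k / im ∂_{k+1}:

  H_0: rank C_0 − rank ∂_1 = 7 − 6 = 1, and the invariant factors of ∂_1 are all 1, so H_0 ≅ Z.
  H_1: rank ker ∂_1 − rank ∂_2 = (9 − 6) − 0 = 3, and there is no ∂_2, so H_1 ≅ Z^3.

As a check, the Euler characteristic is 7 − 9 = -2, which agrees with 1 − 3 = -2.
(K is a triangulation of a wedge of 3 circles.)

H_0 = Z,  H_1 = Z^3.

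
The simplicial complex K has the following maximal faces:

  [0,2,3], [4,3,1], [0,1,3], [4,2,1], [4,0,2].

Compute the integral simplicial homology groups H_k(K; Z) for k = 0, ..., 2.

H_0 = Z,  H_1 = Z,  H_2 = 0.

Order the vertices as 0 < 1 < 2 < 3 < 4. Listing each simplex with vertices in this order, K has dimension 2 with simplices:

  0-simplices (5): [0], [1], [2], [3], [4]
  1-simplices (10): [0,1], [0,2], [0,3], [0,4], [1,2], [1,3], [1,4], [2,3], [2,4], [3,4]
  2-simplices (5): [0,1,3], [0,2,3], [0,2,4], [1,2,4], [1,3,4]

Hence C_0 ≅ Z^5, C_1 ≅ Z^10, C_2 ≅ Z^5.

Boundary ∂_1: C_1 → C_0 maps an edge to its endpoints' difference, ∂[p,q] = q − p. For instance
  ∂[3,4] = [4] − [3].
The 5×10 boundary matrix has rank 4 and Smith normal form diag(1,1,1,1).

Boundary ∂_2: C_2 → C_1 acts by ∂[p,q,r] = [q,r] − [p,r] + [p,q]. For instance
  ∂[0,2,3] = [2,3] − [0,3] + [0,2],
  ∂[1,2,4] = [2,4] − [1,4] + [1,2].
As a 10×5 matrix over Z this has rank 5, with invariant factors (1,1,1,1,1).

Computing H_k = (kernel of ∂_k) / (image of ∂_{k+1}):

  H_0: rank C_0 − rank ∂_1 = 5 − 4 = 1, and the invariant factors of ∂_1 are all 1, so H_0 ≅ Z.
  H_1: rank ker ∂_1 − rank ∂_2 = (10 − 4) − 5 = 1, and the invariant factors of ∂_2 are all 1, so H_1 ≅ Z.
  H_2: rank ker ∂_2 − rank ∂_3 = (5 − 5) − 0 = 0, and there is no ∂_3, so H_2 ≅ 0.

(K is a triangulation of the Möbius band.)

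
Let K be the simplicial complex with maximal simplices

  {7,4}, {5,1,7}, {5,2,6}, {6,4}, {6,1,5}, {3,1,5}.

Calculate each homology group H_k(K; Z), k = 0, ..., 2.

H_0 = Z,  H_1 = Z,  H_2 = 0.

Fix the vertex order 1 < 2 < 3 < 4 < 5 < 6 < 7 and write every simplex with vertices in increasing order. Then dim K = 2 and the simplices of K are:

  0-simplices (7): [1], [2], [3], [4], [5], [6], [7]
  1-simplices (11): [1,3], [1,5], [1,6], [1,7], [2,5], [2,6], [3,5], [4,6], [4,7], [5,6], [5,7]
  2-simplices (4): [1,3,5], [1,5,6], [1,5,7], [2,5,6]

so the chain groups are C_0 ≅ Z^7, C_1 ≅ Z^11, C_2 ≅ Z^4.

Boundary ∂_1: C_1 → C_0 is given by ∂[p,q] = [q] − [p]. For instance
  ∂[1,7] = [7] − [1].
This gives a 7×11 integer matrix of rank 6; reducing to Smith normal form yields diagonal entries (1,1,1,1,1,1).

∂_2: C_2 → C_1 sends each 2-simplex [p,q,r] to [q,r] − [p,r] + [p,q]. For instance
  ∂[1,5,6] = [5,6] − [1,6] + [1,5],
  ∂[1,3,5] = [3,5] − [1,5] + [1,3].
This gives a 11×4 integer matrix of rank 4; reducing to Smith normal form yields diagonal entries (1,1,1,1).

Now H_k = ker ∂_k / im ∂_{k+1}, so:

  H_0: rank C_0 − rank ∂_1 = 7 − 6 = 1, and the invariant factors of ∂_1 are all 1, so H_0 ≅ Z.
  H_1: rank ker ∂_1 − rank ∂_2 = (11 − 6) − 4 = 1, and the invariant factors of ∂_2 are all 1, so H_1 ≅ Z.
  H_2: rank ker ∂_2 − rank ∂_3 = (4 − 4) − 0 = 0, and there is no ∂_3, so H_2 ≅ 0.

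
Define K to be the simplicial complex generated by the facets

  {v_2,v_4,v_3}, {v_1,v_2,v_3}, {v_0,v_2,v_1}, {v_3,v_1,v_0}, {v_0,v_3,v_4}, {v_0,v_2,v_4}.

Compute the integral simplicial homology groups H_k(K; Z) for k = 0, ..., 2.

H_0 ≅ Z,  H_1 = 0,  H_2 ≅ Z.

K has 5 vertices, 9 edges, 6 triangles.
rank ∂_0 = 0, rank ∂_1 = 4 ⇒ b_0 = 5 − 0 − 4 = 1; all invariant factors of ∂_1 are 1 so no torsion. So H_0 = Z.
rank ∂_1 = 4, rank ∂_2 = 5 ⇒ b_1 = 9 − 4 − 5 = 0; all invariant factors of ∂_2 are 1 so no torsion. So H_1 = 0.
rank ∂_2 = 5, rank ∂_3 = 0 ⇒ b_2 = 6 − 5 − 0 = 1. So H_2 = Z.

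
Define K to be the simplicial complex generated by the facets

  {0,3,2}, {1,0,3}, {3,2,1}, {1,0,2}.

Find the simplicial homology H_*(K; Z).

H_0 = Z,  H_1 = 0,  H_2 = Z.

We work with the vertex ordering 0 < 1 < 2 < 3. The simplices of K, each written with vertices in increasing order, are:

  0-simplices (4): [0], [1], [2], [3]
  1-simplices (6): [0,1], [0,2], [0,3], [1,2], [1,3], [2,3]
  2-simplices (4): [0,1,2], [0,1,3], [0,2,3], [1,2,3]

so the chain groups are C_0 ≅ Z^4, C_1 ≅ Z^6, C_2 ≅ Z^4.

∂_1: C_1 → C_0 sends each edge [p,q] (with p < q) to q − p.
As a 4×6 matrix over Z this has rank 3, with invariant factors (1,1,1).

The boundary map ∂_2: C_2 → C_1 maps a triangle to the signed sum of its edges. For instance
  ∂[0,1,2] = [1,2] − [0,2] + [0,1],
  ∂[1,2,3] = [2,3] − [1,3] + [1,2].
The resulting 6×4 matrix has rank 3, and its Smith normal form has invariant factors (1,1,1).

Now H_k = ker ∂_k / im ∂_{k+1}, so:

  H_0: rank C_0 − rank ∂_1 = 4 − 3 = 1, and the invariant factors of ∂_1 are all 1, so H_0 ≅ Z.
  H_1: rank ker ∂_1 − rank ∂_2 = (6 − 3) − 3 = 0, and the invariant factors of ∂_2 are all 1, so H_1 ≅ 0.
  H_2: rank ker ∂_2 − rank ∂_3 = (4 − 3) − 0 = 1, and there is no ∂_3, so H_2 ≅ Z.

(K is a triangulation of the 2-sphere S^2.)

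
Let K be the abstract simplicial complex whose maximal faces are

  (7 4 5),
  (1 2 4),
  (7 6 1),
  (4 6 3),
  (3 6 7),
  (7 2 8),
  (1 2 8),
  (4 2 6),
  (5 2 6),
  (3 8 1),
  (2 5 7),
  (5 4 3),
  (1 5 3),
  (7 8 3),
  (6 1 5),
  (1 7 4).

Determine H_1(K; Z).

Take the total order 1 < 2 < 3 < 4 < 5 < 6 < 7 < 8 on the vertex set. Then K (dimension 2) consists of the simplices:

  0-simplices (8): [1], [2], [3], [4], [5], [6], [7], [8]
  1-simplices (24): (24 of them)
  2-simplices (16): [1,2,4], [1,2,8], [1,3,5], [1,3,8], [1,4,7], [1,5,6], [1,6,7], [2,4,6], [2,5,6], [2,5,7], [2,7,8], [3,4,5], [3,4,6], [3,6,7], [3,7,8], [4,5,7]

so the chain groups are C_0 ≅ Z^8, C_1 ≅ Z^24, C_2 ≅ Z^16.

∂_1: C_1 → C_0 maps an edge to its endpoints' difference, ∂[p,q] = q − p. For instance
  ∂[5,6] = [6] − [5].
The resulting 8×24 matrix has rank 7, and its Smith normal form has invariant factors (1,1,1,1,1,1,1).

The boundary map ∂_2: C_2 → C_1 sends each 2-simplex [p,q,r] to [q,r] − [p,r] + [p,q]. For instance
  ∂[1,2,4] = [2,4] − [1,4] + [1,2],
  ∂[1,5,6] = [5,6] − [1,6] + [1,5].
This gives a 24×16 integer matrix of rank 15; reducing to Smith normal form yields diagonal entries (1,1,1,1,1,1,1,1,1,1,1,1,1,1,1).

Computing H_k = (kernel of ∂_k) / (image of ∂_{k+1}):

  H_1: rank ker ∂_1 − rank ∂_2 = (24 − 7) − 15 = 2, and the invariant factors of ∂_2 are all 1, so H_1 = Z^2.

(K is a triangulation of the torus T^2.)

H_1 = Z^2.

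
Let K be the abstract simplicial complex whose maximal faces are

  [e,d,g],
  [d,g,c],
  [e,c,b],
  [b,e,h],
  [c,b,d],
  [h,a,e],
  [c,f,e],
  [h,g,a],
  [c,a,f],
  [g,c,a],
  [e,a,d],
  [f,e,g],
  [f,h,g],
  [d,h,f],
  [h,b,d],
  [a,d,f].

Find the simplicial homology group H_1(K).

H_1 = Z^2.

We work with the vertex ordering a < b < c < d < e < f < g < h. The simplices of K, each written with vertices in increasing order, are:

  0-simplices (8): a, b, c, d, e, f, g, h
  1-simplices (24): ac, ad, ae, af, ag, ah, bc, bd, be, bh, cd, ce, cf, cg, de, df, dg, dh, ef, eg, eh, fg, fh, gh
  2-simplices (16): acf, acg, ade, adf, aeh, agh, bcd, bce, bdh, beh, cdg, cef, deg, dfh, efg, fgh

so the chain groups are C_0 ≅ Z^8, C_1 ≅ Z^24, C_2 ≅ Z^16.

Boundary ∂_1: C_1 → C_0 maps an edge to its endpoints' difference, ∂[p,q] = q − p.
This gives a 8×24 integer matrix of rank 7; reducing to Smith normal form yields diagonal entries (1,1,1,1,1,1,1).

The boundary map ∂_2: C_2 → C_1 maps a triangle to the signed sum of its edges. For instance
  ∂acg = cg − ag + ac,
  ∂bcd = cd − bd + bc.
The 24×16 boundary matrix has rank 15 and Smith normal form diag(1,1,1,1,1,1,1,1,1,1,1,1,1,1,1).

Now H_k = ker ∂_k / im ∂_{k+1}, so:

  H_1: rank ker ∂_1 − rank ∂_2 = (24 − 7) − 15 = 2, and the invariant factors of ∂_2 are all 1, so H_1 ≅ Z^2.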